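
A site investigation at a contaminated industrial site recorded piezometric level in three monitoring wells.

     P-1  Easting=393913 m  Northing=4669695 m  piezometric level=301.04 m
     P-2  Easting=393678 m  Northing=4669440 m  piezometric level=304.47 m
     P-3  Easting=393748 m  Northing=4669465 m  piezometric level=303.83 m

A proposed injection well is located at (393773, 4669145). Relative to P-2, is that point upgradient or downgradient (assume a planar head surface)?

Three-point gradient (reference P-1): Δ to P-2 = (-235, -255, +3.43), Δ to P-3 = (-165, -230, +2.79).
∂h/∂x = -0.006468, ∂h/∂y = -0.007491 (det = 11975).
Head at (393773, 4669145) = 301.04 + (-0.006468)·(-140) + (-0.007491)·(-550) = 306.07 m.
That is higher than the 304.47 m at P-2, so the point is upgradient.

upgradient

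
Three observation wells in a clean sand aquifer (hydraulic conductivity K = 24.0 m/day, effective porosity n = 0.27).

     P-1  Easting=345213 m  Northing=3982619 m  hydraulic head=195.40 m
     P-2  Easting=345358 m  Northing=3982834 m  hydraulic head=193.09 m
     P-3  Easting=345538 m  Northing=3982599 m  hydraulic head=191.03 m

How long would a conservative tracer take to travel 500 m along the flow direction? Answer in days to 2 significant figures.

410 days

Differences from P-1: to P-2 (Δx, Δy, Δh) = (145, 215, -2.31); to P-3 = (325, -20, -4.37).
Solve a·Δx + b·Δy = Δh: det = 145·(-20) − 325·215 = -72775.
∂h/∂x = [(-2.31)·(-20) − (-4.37)·215] / -72775 = -0.01355
∂h/∂y = [145·(-4.37) − 325·(-2.31)] / -72775 = -0.001609
|∇h| = √(-0.01355² + -0.001609²) = 0.01365
Seepage velocity v = K·i/n = 24.0 × 0.01365 / 0.27 = 1.213 m/day.
t = 500 / 1.213 = 412.2 days.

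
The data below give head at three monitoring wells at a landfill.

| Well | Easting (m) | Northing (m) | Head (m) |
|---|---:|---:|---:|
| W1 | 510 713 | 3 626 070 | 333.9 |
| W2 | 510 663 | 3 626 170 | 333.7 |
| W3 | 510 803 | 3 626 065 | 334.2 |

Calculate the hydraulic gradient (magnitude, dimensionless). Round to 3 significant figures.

Taking W1 as reference: W2−W1 = (-50, 100, -0.2); W3−W1 = (90, -5, +0.3).
Solve a·Δx + b·Δy = Δh: det = (-50)·(-5) − 90·100 = -8750.
∂h/∂x = [(-0.2)·(-5) − (+0.3)·100] / -8750 = +0.003314
∂h/∂y = [(-50)·(+0.3) − 90·(-0.2)] / -8750 = -0.0003429
|∇h| = √(0.003314² + -0.0003429²) = 0.003332

0.00333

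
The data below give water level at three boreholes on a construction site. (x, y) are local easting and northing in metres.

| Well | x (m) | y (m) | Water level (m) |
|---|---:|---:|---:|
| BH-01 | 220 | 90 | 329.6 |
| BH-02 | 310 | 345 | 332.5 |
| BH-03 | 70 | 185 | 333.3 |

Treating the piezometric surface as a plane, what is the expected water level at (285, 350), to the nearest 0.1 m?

332.9 m

Differences from BH-01: to BH-02 (Δx, Δy, Δh) = (90, 255, +2.9); to BH-03 = (-150, 95, +3.7).
Determinant of the coordinate differences = 90·95 − (-150)·255 = 46800.
∂h/∂x = [(+2.9)·95 − (+3.7)·255] / 46800 = -0.01427
∂h/∂y = [90·(+3.7) − (-150)·(+2.9)] / 46800 = +0.01641
h(285, 350) = 329.6 + (-0.01427)·(65) + (+0.01641)·(260) = 329.6 -0.928 +4.267 = 332.939 m.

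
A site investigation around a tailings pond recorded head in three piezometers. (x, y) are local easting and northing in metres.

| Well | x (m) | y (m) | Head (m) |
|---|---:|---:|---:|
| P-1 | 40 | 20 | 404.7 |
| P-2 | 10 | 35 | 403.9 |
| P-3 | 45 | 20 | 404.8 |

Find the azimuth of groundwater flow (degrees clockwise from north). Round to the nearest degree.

Taking P-1 as reference: P-2−P-1 = (-30, 15, -0.8); P-3−P-1 = (5, 0, +0.1).
Determinant of the coordinate differences = (-30)·0 − 5·15 = -75.
∂h/∂x = [(-0.8)·0 − (+0.1)·15] / -75 = +0.02000
∂h/∂y = [(-30)·(+0.1) − 5·(-0.8)] / -75 = -0.01333
Flow direction (−∇h) has components (-0.02000 E, +0.01333 N).
Azimuth = atan2(E, N) = atan2(-0.02000, +0.01333) = 303.7° ≈ 304°.

304°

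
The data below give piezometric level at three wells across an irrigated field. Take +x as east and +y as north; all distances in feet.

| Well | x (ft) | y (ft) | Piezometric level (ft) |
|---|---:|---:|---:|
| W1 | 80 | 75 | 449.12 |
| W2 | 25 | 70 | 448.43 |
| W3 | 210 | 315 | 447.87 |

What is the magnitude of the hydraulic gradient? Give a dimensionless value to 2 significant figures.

Differences from W1: to W2 (Δx, Δy, Δh) = (-55, -5, -0.69); to W3 = (130, 240, -1.25).
Determinant of the coordinate differences = (-55)·240 − 130·(-5) = -12550.
∂h/∂x = [(-0.69)·240 − (-1.25)·(-5)] / -12550 = +0.01369
∂h/∂y = [(-55)·(-1.25) − 130·(-0.69)] / -12550 = -0.01263
|∇h| = √(0.01369² + -0.01263²) = 0.01863

0.019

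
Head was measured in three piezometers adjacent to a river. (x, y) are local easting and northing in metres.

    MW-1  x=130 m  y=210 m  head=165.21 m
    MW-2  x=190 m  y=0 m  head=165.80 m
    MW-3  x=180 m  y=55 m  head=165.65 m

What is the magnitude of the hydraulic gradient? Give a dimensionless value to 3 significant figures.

Taking MW-1 as reference: MW-2−MW-1 = (60, -210, +0.59); MW-3−MW-1 = (50, -155, +0.44).
Solve a·Δx + b·Δy = Δh: det = 60·(-155) − 50·(-210) = 1200.
∂h/∂x = [(+0.59)·(-155) − (+0.44)·(-210)] / 1200 = +0.0007917
∂h/∂y = [60·(+0.44) − 50·(+0.59)] / 1200 = -0.002583
|∇h| = √(0.0007917² + -0.002583²) = 0.002702

0.00270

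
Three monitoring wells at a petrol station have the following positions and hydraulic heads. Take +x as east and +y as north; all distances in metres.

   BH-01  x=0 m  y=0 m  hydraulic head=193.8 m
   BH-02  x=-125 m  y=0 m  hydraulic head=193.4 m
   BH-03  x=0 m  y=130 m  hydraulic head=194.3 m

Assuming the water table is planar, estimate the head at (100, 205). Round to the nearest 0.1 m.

∂h/∂x = (193.4 − 193.8) / (-125 − 0) = +0.003200
∂h/∂y = (194.3 − 193.8) / (130 − 0) = +0.003846
h(100, 205) = 193.8 + (+0.003200)·(100) + (+0.003846)·(205) = 193.8 +0.320 +0.788 = 194.908 m.

194.9 m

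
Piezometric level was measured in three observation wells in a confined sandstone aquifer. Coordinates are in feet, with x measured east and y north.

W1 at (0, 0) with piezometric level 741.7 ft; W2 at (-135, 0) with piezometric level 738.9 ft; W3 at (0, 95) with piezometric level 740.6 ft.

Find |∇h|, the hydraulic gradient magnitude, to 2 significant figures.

∂h/∂x = (738.9 − 741.7) / (-135 − 0) = +0.02074
∂h/∂y = (740.6 − 741.7) / (95 − 0) = -0.01158
|∇h| = √(0.02074² + -0.01158²) = 0.02375

0.024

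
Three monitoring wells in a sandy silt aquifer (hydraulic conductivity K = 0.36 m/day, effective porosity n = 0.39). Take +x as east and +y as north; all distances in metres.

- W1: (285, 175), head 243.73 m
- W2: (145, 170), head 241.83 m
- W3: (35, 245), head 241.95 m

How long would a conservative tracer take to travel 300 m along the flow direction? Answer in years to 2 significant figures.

37 years

With h = a·x + b·y + c and W1 as origin, the differences give:
  (-140)·a + (-5)·b = -1.90
  (-250)·a + 70·b = -1.78
Eliminate b (×70 and ×(-5), subtract): -11050·a = -141.900 → a = ∂h/∂x = +0.01284
Back-substitute: b = ∂h/∂y = +0.02043.
|∇h| = √(0.01284² + 0.02043²) = 0.02413
Seepage velocity v = K·i/n = 0.36 × 0.02413 / 0.39 = 0.02227 m/day.
t = 300 / 0.02227 = 1.347e+04 days = 36.9 years.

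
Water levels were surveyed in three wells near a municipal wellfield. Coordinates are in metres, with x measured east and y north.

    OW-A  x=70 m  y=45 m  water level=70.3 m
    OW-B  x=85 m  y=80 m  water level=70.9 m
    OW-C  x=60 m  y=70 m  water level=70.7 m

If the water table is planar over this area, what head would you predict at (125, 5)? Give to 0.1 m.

69.7 m

Taking OW-A as reference: OW-B−OW-A = (15, 35, +0.6); OW-C−OW-A = (-10, 25, +0.4).
Solve a·Δx + b·Δy = Δh: det = 15·25 − (-10)·35 = 725.
∂h/∂x = [(+0.6)·25 − (+0.4)·35] / 725 = +0.001379
∂h/∂y = [15·(+0.4) − (-10)·(+0.6)] / 725 = +0.01655
h(125, 5) = 70.3 + (+0.001379)·(55) + (+0.01655)·(-40) = 70.3 +0.076 -0.662 = 69.714 m.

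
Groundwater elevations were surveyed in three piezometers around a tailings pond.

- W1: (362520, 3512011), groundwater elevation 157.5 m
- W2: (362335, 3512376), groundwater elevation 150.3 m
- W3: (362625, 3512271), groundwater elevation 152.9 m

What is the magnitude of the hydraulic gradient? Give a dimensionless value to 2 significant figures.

0.019

Three-point gradient (reference W1): Δ to W2 = (-185, 365, -7.2), Δ to W3 = (105, 260, -4.6).
∂h/∂x = +0.002233, ∂h/∂y = -0.01859 (det = -86425).
|∇h| = √(0.002233² + -0.01859²) = 0.01872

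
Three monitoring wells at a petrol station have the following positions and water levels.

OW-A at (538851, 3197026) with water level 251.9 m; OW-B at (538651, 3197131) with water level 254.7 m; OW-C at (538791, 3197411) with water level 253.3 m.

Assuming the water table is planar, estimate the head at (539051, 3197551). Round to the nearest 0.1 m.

250.1 m

Taking OW-A as reference: OW-B−OW-A = (-200, 105, +2.8); OW-C−OW-A = (-60, 385, +1.4).
Determinant of the coordinate differences = (-200)·385 − (-60)·105 = -70700.
∂h/∂x = [(+2.8)·385 − (+1.4)·105] / -70700 = -0.01317
∂h/∂y = [(-200)·(+1.4) − (-60)·(+2.8)] / -70700 = +0.001584
h(539051, 3197551) = 251.9 + (-0.01317)·(200) + (+0.001584)·(525) = 251.9 -2.634 +0.832 = 250.098 m.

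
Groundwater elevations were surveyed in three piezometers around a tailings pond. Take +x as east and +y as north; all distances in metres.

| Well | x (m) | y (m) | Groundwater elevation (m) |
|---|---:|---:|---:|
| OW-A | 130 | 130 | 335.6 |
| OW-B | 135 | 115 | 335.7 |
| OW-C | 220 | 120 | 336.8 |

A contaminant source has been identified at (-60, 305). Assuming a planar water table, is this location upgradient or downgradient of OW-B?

With h = a·x + b·y + c and OW-A as origin, the differences give:
  5·a + (-15)·b = +0.1
  90·a + (-10)·b = +1.2
Eliminate b (×(-10) and ×(-15), subtract): 1300·a = 17.00 → a = ∂h/∂x = +0.01308
Back-substitute: b = ∂h/∂y = -0.002308.
Head at (-60, 305) = 335.6 + (+0.01308)·(-190) + (-0.002308)·(175) = 332.71 m.
That is lower than the 335.7 m at OW-B, so the point is downgradient.

downgradient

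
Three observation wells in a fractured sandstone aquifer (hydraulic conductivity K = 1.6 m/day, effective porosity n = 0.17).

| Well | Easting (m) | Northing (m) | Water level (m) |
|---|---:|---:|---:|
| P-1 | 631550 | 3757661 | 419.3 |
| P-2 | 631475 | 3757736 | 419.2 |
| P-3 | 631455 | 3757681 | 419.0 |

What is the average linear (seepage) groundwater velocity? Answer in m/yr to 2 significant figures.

Taking P-1 as reference: P-2−P-1 = (-75, 75, -0.1); P-3−P-1 = (-95, 20, -0.3).
Determinant of the coordinate differences = (-75)·20 − (-95)·75 = 5625.
∂h/∂x = [(-0.1)·20 − (-0.3)·75] / 5625 = +0.003644
∂h/∂y = [(-75)·(-0.3) − (-95)·(-0.1)] / 5625 = +0.002311
|∇h| = √(0.003644² + 0.002311²) = 0.004315
Seepage velocity v = K·i/n = 1.6 × 0.004315 / 0.17 = 0.04061 m/day = 14.83 m/yr.

15 m/yr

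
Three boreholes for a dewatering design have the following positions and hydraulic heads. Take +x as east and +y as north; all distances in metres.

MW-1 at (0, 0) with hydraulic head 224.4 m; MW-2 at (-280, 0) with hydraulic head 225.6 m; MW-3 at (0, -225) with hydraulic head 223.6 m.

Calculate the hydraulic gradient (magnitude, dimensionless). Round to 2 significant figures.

∂h/∂x = (225.6 − 224.4) / (-280 − 0) = -0.004286
∂h/∂y = (223.6 − 224.4) / (-225 − 0) = +0.003556
|∇h| = √(-0.004286² + 0.003556²) = 0.005569

0.0056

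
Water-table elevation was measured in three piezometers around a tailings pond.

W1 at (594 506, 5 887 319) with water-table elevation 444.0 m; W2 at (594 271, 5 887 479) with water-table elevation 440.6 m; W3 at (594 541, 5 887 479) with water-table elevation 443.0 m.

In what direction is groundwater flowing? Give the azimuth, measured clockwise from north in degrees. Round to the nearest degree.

With h = a·x + b·y + c and W1 as origin, the differences give:
  (-235)·a + 160·b = -3.4
  35·a + 160·b = -1.0
Eliminate b (×160 and ×160, subtract): -43200·a = -384.00 → a = ∂h/∂x = +0.008889
Back-substitute: b = ∂h/∂y = -0.008194.
Flow direction (−∇h) has components (-0.008889 E, +0.008194 N).
Azimuth = atan2(E, N) = atan2(-0.008889, +0.008194) = 312.7° ≈ 313°.

313°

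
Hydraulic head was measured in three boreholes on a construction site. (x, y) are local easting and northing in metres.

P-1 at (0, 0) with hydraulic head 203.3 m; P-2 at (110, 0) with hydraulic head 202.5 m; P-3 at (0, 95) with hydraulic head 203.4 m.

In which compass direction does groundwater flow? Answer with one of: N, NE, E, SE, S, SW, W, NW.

E

∂h/∂x = (202.5 − 203.3) / (110 − 0) = -0.007273
∂h/∂y = (203.4 − 203.3) / (95 − 0) = +0.001053
Flow = −∇h = (+0.007273 east, -0.001053 north), which points east.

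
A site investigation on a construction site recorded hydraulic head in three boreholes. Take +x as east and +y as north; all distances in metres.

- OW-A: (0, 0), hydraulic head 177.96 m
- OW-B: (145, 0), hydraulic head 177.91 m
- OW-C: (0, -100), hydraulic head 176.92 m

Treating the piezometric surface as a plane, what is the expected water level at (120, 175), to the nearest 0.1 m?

∂h/∂x = (177.91 − 177.96) / (145 − 0) = -0.0003448
∂h/∂y = (176.92 − 177.96) / (-100 − 0) = +0.01040
h(120, 175) = 177.96 + (-0.0003448)·(120) + (+0.01040)·(175) = 177.96 -0.041 +1.820 = 179.739 m.

179.7 m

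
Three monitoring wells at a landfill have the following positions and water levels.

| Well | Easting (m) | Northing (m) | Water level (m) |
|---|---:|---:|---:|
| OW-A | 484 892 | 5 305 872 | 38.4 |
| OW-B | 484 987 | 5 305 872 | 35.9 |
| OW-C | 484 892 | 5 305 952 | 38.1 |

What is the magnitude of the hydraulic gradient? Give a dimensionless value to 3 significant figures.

0.0266

∂h/∂x = (35.9 − 38.4) / (484987 − 484892) = -0.02632
∂h/∂y = (38.1 − 38.4) / (5305952 − 5305872) = -0.003750
|∇h| = √(-0.02632² + -0.003750²) = 0.02659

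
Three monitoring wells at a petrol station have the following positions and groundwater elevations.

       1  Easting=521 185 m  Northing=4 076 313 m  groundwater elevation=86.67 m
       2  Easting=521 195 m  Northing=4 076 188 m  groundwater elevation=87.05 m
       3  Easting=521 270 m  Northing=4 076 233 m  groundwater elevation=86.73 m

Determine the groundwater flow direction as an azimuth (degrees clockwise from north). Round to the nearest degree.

036°

Differences from 1: to 2 (Δx, Δy, Δh) = (10, -125, +0.38); to 3 = (85, -80, +0.06).
Solve a·Δx + b·Δy = Δh: det = 10·(-80) − 85·(-125) = 9825.
∂h/∂x = [(+0.38)·(-80) − (+0.06)·(-125)] / 9825 = -0.002331
∂h/∂y = [10·(+0.06) − 85·(+0.38)] / 9825 = -0.003226
Flow direction (−∇h) has components (+0.002331 E, +0.003226 N).
Azimuth = atan2(E, N) = atan2(+0.002331, +0.003226) = 35.8° ≈ 036°.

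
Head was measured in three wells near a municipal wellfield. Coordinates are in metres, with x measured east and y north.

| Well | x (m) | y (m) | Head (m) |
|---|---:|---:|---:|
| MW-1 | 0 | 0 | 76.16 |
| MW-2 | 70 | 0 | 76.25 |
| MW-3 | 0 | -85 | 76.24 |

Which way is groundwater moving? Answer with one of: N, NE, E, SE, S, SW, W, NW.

∂h/∂x = (76.25 − 76.16) / (70 − 0) = +0.001286
∂h/∂y = (76.24 − 76.16) / (-85 − 0) = -0.0009412
Flow = −∇h = (-0.001286 east, +0.0009412 north), which points northwest.

NW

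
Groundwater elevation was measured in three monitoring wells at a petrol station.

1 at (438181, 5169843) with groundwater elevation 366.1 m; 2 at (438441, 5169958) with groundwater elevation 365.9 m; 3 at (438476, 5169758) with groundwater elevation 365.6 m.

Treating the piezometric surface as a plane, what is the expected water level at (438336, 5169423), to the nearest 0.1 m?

Taking 1 as reference: 2−1 = (260, 115, -0.2); 3−1 = (295, -85, -0.5).
Determinant of the coordinate differences = 260·(-85) − 295·115 = -56025.
∂h/∂x = [(-0.2)·(-85) − (-0.5)·115] / -56025 = -0.001330
∂h/∂y = [260·(-0.5) − 295·(-0.2)] / -56025 = +0.001267
h(438336, 5169423) = 366.1 + (-0.001330)·(155) + (+0.001267)·(-420) = 366.1 -0.206 -0.532 = 365.362 m.

365.4 m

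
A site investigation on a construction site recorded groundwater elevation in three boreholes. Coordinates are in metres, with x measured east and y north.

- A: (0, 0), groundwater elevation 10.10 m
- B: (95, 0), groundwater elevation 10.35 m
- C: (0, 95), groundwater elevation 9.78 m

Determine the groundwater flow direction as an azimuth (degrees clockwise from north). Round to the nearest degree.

322°

∂h/∂x = (10.35 − 10.10) / (95 − 0) = +0.002632
∂h/∂y = (9.78 − 10.10) / (95 − 0) = -0.003368
Flow direction (−∇h) has components (-0.002632 E, +0.003368 N).
Azimuth = atan2(E, N) = atan2(-0.002632, +0.003368) = 322.0° ≈ 322°.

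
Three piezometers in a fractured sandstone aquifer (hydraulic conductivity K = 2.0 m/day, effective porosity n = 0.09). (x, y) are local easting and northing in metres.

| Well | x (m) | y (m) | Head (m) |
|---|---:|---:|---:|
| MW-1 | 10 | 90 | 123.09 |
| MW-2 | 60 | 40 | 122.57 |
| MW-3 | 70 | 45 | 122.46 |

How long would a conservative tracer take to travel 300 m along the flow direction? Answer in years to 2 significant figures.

Differences from MW-1: to MW-2 (Δx, Δy, Δh) = (50, -50, -0.52); to MW-3 = (60, -45, -0.63).
Determinant of the coordinate differences = 50·(-45) − 60·(-50) = 750.
∂h/∂x = [(-0.52)·(-45) − (-0.63)·(-50)] / 750 = -0.01080
∂h/∂y = [50·(-0.63) − 60·(-0.52)] / 750 = -0.0004000
|∇h| = √(-0.01080² + -0.0004000²) = 0.01081
Seepage velocity v = K·i/n = 2.0 × 0.01081 / 0.09 = 0.2402 m/day.
t = 300 / 0.2402 = 1249 days = 3.42 years.

3.4 years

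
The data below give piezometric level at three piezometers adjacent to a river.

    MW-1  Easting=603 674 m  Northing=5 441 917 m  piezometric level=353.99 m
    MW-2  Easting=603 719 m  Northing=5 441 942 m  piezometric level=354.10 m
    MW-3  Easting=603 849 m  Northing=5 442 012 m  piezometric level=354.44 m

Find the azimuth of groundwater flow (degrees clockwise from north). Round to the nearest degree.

Differences from MW-1: to MW-2 (Δx, Δy, Δh) = (45, 25, +0.11); to MW-3 = (175, 95, +0.45).
Determinant of the coordinate differences = 45·95 − 175·25 = -100.
∂h/∂x = [(+0.11)·95 − (+0.45)·25] / -100 = +0.008000
∂h/∂y = [45·(+0.45) − 175·(+0.11)] / -100 = -0.010000
Flow direction (−∇h) has components (-0.008000 E, +0.010000 N).
Azimuth = atan2(E, N) = atan2(-0.008000, +0.010000) = 321.3° ≈ 321°.

321°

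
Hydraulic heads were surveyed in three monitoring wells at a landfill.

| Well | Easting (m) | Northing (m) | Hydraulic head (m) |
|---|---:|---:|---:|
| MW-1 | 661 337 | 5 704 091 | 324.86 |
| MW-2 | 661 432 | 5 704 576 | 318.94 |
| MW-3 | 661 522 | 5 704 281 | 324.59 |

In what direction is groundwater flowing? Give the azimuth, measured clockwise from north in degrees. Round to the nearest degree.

With h = a·x + b·y + c and MW-1 as origin, the differences give:
  95·a + 485·b = -5.92
  185·a + 190·b = -0.27
Eliminate b (×190 and ×485, subtract): -71675·a = -993.850 → a = ∂h/∂x = +0.01387
Back-substitute: b = ∂h/∂y = -0.01492.
Flow direction (−∇h) has components (-0.01387 E, +0.01492 N).
Azimuth = atan2(E, N) = atan2(-0.01387, +0.01492) = 317.1° ≈ 317°.

317°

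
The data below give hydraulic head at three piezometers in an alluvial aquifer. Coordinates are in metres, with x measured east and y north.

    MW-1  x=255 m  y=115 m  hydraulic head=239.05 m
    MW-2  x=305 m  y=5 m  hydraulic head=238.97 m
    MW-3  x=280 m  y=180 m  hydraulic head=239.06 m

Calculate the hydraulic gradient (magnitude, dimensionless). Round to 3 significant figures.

0.000800

Three-point gradient (reference MW-1): Δ to MW-2 = (50, -110, -0.08), Δ to MW-3 = (25, 65, +0.01).
∂h/∂x = -0.0006833, ∂h/∂y = +0.0004167 (det = 6000).
|∇h| = √(-0.0006833² + 0.0004167²) = 0.0008003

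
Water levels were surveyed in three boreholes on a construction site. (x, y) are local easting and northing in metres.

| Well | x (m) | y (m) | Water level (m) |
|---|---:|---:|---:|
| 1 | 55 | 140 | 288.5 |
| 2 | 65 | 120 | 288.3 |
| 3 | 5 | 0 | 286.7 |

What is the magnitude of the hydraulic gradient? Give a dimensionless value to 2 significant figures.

Differences from 1: to 2 (Δx, Δy, Δh) = (10, -20, -0.2); to 3 = (-50, -140, -1.8).
Determinant of the coordinate differences = 10·(-140) − (-50)·(-20) = -2400.
∂h/∂x = [(-0.2)·(-140) − (-1.8)·(-20)] / -2400 = +0.003333
∂h/∂y = [10·(-1.8) − (-50)·(-0.2)] / -2400 = +0.01167
|∇h| = √(0.003333² + 0.01167²) = 0.01214

0.012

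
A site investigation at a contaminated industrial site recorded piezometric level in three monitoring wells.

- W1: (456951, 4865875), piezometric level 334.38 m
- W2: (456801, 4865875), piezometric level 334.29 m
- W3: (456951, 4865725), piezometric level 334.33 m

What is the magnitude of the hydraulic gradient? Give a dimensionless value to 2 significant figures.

0.00069

∂h/∂x = (334.29 − 334.38) / (456801 − 456951) = +0.0006000
∂h/∂y = (334.33 − 334.38) / (4865725 − 4865875) = +0.0003333
|∇h| = √(0.0006000² + 0.0003333²) = 0.0006864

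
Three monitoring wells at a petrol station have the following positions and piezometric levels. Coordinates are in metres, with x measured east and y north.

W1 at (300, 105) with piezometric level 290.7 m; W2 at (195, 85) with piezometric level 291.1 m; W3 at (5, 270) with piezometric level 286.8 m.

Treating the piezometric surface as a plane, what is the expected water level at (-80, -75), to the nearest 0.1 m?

Differences from W1: to W2 (Δx, Δy, Δh) = (-105, -20, +0.4); to W3 = (-295, 165, -3.9).
Determinant of the coordinate differences = (-105)·165 − (-295)·(-20) = -23225.
∂h/∂x = [(+0.4)·165 − (-3.9)·(-20)] / -23225 = +0.0005167
∂h/∂y = [(-105)·(-3.9) − (-295)·(+0.4)] / -23225 = -0.02271
h(-80, -75) = 290.7 + (+0.0005167)·(-380) + (-0.02271)·(-180) = 290.7 -0.196 +4.088 = 294.592 m.

294.6 m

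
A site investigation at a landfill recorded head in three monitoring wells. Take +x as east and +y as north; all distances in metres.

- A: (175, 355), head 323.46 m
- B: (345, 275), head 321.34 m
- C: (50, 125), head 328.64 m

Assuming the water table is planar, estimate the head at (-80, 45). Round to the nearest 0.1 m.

332.0 m

Three-point gradient (reference A): Δ to B = (170, -80, -2.12), Δ to C = (-125, -230, +5.18).
∂h/∂x = -0.01837, ∂h/∂y = -0.01254 (det = -49100).
h(-80, 45) = 323.46 + (-0.01837)·(-255) + (-0.01254)·(-310) = 323.46 +4.685 +3.887 = 332.031 m.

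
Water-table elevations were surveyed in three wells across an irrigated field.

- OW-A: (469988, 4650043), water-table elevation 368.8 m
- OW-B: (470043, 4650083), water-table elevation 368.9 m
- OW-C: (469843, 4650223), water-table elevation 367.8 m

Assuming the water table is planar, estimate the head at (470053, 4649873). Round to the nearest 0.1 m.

369.5 m

Taking OW-A as reference: OW-B−OW-A = (55, 40, +0.1); OW-C−OW-A = (-145, 180, -1.0).
Determinant of the coordinate differences = 55·180 − (-145)·40 = 15700.
∂h/∂x = [(+0.1)·180 − (-1.0)·40] / 15700 = +0.003694
∂h/∂y = [55·(-1.0) − (-145)·(+0.1)] / 15700 = -0.002580
h(470053, 4649873) = 368.8 + (+0.003694)·(65) + (-0.002580)·(-170) = 368.8 +0.240 +0.439 = 369.479 m.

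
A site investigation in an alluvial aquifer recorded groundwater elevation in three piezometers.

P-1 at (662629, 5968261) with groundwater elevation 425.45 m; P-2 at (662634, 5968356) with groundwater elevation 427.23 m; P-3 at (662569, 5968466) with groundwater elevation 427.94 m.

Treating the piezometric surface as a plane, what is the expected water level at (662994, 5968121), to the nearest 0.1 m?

429.9 m

Three-point gradient (reference P-1): Δ to P-2 = (5, 95, +1.78), Δ to P-3 = (-60, 205, +2.49).
∂h/∂x = +0.01909, ∂h/∂y = +0.01773 (det = 6725).
h(662994, 5968121) = 425.45 + (+0.01909)·(365) + (+0.01773)·(-140) = 425.45 +6.966 -2.483 = 429.934 m.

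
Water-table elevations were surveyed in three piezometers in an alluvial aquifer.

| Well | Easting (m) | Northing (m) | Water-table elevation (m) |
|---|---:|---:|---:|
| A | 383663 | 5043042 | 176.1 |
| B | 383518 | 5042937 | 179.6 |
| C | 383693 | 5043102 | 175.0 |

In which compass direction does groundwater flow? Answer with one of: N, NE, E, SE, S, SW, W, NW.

Taking A as reference: B−A = (-145, -105, +3.5); C−A = (30, 60, -1.1).
Determinant of the coordinate differences = (-145)·60 − 30·(-105) = -5550.
∂h/∂x = [(+3.5)·60 − (-1.1)·(-105)] / -5550 = -0.01703
∂h/∂y = [(-145)·(-1.1) − 30·(+3.5)] / -5550 = -0.009820
Flow = −∇h = (+0.01703 east, +0.009820 north), which points northeast.

NE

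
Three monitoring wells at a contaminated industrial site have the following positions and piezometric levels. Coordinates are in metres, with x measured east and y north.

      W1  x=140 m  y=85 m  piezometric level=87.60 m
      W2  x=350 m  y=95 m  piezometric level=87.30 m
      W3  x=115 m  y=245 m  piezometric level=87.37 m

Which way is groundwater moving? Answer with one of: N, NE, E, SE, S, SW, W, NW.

Taking W1 as reference: W2−W1 = (210, 10, -0.30); W3−W1 = (-25, 160, -0.23).
Solve a·Δx + b·Δy = Δh: det = 210·160 − (-25)·10 = 33850.
∂h/∂x = [(-0.30)·160 − (-0.23)·10] / 33850 = -0.001350
∂h/∂y = [210·(-0.23) − (-25)·(-0.30)] / 33850 = -0.001648
Flow = −∇h = (+0.001350 east, +0.001648 north), which points northeast.

NE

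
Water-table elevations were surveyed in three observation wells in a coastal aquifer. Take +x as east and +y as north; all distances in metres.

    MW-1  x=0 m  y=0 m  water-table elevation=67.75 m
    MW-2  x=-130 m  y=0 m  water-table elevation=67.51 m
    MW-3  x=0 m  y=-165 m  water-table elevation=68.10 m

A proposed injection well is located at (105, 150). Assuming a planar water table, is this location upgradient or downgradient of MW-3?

downgradient

∂h/∂x = (67.51 − 67.75) / (-130 − 0) = +0.001846
∂h/∂y = (68.10 − 67.75) / (-165 − 0) = -0.002121
Head at (105, 150) = 67.75 + (+0.001846)·(105) + (-0.002121)·(150) = 67.63 m.
That is lower than the 68.10 m at MW-3, so the point is downgradient.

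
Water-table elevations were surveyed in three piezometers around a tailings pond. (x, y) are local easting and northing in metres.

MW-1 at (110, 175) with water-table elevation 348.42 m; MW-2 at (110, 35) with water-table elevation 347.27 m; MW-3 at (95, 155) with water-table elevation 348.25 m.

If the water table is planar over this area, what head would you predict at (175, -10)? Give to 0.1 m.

Differences from MW-1: to MW-2 (Δx, Δy, Δh) = (0, -140, -1.15); to MW-3 = (-15, -20, -0.17).
Determinant of the coordinate differences = 0·(-20) − (-15)·(-140) = -2100.
∂h/∂x = [(-1.15)·(-20) − (-0.17)·(-140)] / -2100 = +0.0003810
∂h/∂y = [0·(-0.17) − (-15)·(-1.15)] / -2100 = +0.008214
h(175, -10) = 348.42 + (+0.0003810)·(65) + (+0.008214)·(-185) = 348.42 +0.025 -1.520 = 346.925 m.

346.9 m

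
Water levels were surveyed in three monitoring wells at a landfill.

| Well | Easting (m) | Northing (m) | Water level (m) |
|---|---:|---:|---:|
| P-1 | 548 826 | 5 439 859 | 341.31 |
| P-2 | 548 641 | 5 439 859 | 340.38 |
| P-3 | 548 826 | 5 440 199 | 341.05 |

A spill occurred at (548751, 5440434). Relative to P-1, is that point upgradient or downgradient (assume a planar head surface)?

downgradient

∂h/∂x = (340.38 − 341.31) / (548641 − 548826) = +0.005027
∂h/∂y = (341.05 − 341.31) / (5440199 − 5439859) = -0.0007647
Head at (548751, 5440434) = 341.31 + (+0.005027)·(-75) + (-0.0007647)·(575) = 340.49 m.
That is lower than the 341.31 m at P-1, so the point is downgradient.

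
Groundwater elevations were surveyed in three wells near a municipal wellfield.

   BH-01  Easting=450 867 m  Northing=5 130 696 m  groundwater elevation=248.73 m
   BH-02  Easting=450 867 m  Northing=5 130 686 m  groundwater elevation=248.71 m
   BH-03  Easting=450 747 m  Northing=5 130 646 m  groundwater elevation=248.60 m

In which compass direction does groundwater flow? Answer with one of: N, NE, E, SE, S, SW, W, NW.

S

With h = a·x + b·y + c and BH-01 as origin, the differences give:
  0·a + (-10)·b = -0.02
  (-120)·a + (-50)·b = -0.13
Eliminate b (×(-50) and ×(-10), subtract): -1200·a = -0.300 → a = ∂h/∂x = +0.0002500
Back-substitute: b = ∂h/∂y = +0.002000.
Flow = −∇h = (-0.0002500 east, -0.002000 north), which points south.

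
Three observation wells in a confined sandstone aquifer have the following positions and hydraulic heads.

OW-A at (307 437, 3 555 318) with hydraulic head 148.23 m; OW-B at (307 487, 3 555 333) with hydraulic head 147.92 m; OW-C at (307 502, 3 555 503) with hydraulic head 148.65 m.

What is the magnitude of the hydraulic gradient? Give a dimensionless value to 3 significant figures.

0.00916

Differences from OW-A: to OW-B (Δx, Δy, Δh) = (50, 15, -0.31); to OW-C = (65, 185, +0.42).
Determinant of the coordinate differences = 50·185 − 65·15 = 8275.
∂h/∂x = [(-0.31)·185 − (+0.42)·15] / 8275 = -0.007692
∂h/∂y = [50·(+0.42) − 65·(-0.31)] / 8275 = +0.004973
|∇h| = √(-0.007692² + 0.004973²) = 0.00916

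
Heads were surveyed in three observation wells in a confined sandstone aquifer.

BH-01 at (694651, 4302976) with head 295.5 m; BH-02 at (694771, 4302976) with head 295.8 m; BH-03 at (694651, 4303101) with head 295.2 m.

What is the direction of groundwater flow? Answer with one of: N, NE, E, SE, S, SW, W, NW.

NW

∂h/∂x = (295.8 − 295.5) / (694771 − 694651) = +0.002500
∂h/∂y = (295.2 − 295.5) / (4303101 − 4302976) = -0.002400
Flow = −∇h = (-0.002500 east, +0.002400 north), which points northwest.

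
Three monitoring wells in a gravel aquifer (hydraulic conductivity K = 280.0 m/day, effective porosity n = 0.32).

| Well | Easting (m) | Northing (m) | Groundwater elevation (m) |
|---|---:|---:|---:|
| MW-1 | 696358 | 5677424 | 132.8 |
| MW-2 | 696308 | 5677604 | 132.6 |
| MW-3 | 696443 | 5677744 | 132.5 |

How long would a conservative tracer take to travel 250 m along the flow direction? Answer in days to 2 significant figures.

Differences from MW-1: to MW-2 (Δx, Δy, Δh) = (-50, 180, -0.2); to MW-3 = (85, 320, -0.3).
Solve a·Δx + b·Δy = Δh: det = (-50)·320 − 85·180 = -31300.
∂h/∂x = [(-0.2)·320 − (-0.3)·180] / -31300 = +0.0003195
∂h/∂y = [(-50)·(-0.3) − 85·(-0.2)] / -31300 = -0.001022
|∇h| = √(0.0003195² + -0.001022²) = 0.001071
Seepage velocity v = K·i/n = 280.0 × 0.001071 / 0.32 = 0.9371 m/day.
t = 250 / 0.9371 = 266.8 days.

270 days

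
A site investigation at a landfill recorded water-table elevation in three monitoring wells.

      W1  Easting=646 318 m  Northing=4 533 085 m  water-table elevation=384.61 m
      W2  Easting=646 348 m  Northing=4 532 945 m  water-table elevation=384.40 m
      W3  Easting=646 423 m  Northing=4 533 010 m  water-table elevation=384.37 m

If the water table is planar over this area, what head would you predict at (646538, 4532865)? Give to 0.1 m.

With h = a·x + b·y + c and W1 as origin, the differences give:
  30·a + (-140)·b = -0.21
  105·a + (-75)·b = -0.24
Eliminate b (×(-75) and ×(-140), subtract): 12450·a = -17.850 → a = ∂h/∂x = -0.001434
Back-substitute: b = ∂h/∂y = +0.001193.
h(646538, 4532865) = 384.61 + (-0.001434)·(220) + (+0.001193)·(-220) = 384.61 -0.315 -0.262 = 384.032 m.

384.0 m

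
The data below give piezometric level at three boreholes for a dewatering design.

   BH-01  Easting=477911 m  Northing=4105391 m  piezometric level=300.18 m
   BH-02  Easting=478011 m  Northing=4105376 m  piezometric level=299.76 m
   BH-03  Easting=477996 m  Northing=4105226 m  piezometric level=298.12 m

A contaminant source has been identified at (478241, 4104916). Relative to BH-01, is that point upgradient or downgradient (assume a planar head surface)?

Differences from BH-01: to BH-02 (Δx, Δy, Δh) = (100, -15, -0.42); to BH-03 = (85, -165, -2.06).
Determinant of the coordinate differences = 100·(-165) − 85·(-15) = -15225.
∂h/∂x = [(-0.42)·(-165) − (-2.06)·(-15)] / -15225 = -0.002522
∂h/∂y = [100·(-2.06) − 85·(-0.42)] / -15225 = +0.01119
Head at (478241, 4104916) = 300.18 + (-0.002522)·(330) + (+0.01119)·(-475) = 294.03 m.
That is lower than the 300.18 m at BH-01, so the point is downgradient.

downgradient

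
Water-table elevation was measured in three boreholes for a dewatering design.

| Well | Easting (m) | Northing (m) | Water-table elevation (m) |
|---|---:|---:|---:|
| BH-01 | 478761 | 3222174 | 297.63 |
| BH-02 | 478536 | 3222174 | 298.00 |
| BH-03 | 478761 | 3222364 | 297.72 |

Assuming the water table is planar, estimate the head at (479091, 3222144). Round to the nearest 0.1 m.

297.1 m

∂h/∂x = (298.00 − 297.63) / (478536 − 478761) = -0.001644
∂h/∂y = (297.72 − 297.63) / (3222364 − 3222174) = +0.0004737
h(479091, 3222144) = 297.63 + (-0.001644)·(330) + (+0.0004737)·(-30) = 297.63 -0.543 -0.014 = 297.073 m.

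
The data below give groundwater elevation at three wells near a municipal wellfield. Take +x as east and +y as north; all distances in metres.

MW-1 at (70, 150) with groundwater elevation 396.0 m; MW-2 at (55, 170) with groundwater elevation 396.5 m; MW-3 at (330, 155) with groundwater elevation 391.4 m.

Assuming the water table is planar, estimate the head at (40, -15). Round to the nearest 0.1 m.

394.6 m

With h = a·x + b·y + c and MW-1 as origin, the differences give:
  (-15)·a + 20·b = +0.5
  260·a + 5·b = -4.6
Eliminate b (×5 and ×20, subtract): -5275·a = 94.50 → a = ∂h/∂x = -0.01791
Back-substitute: b = ∂h/∂y = +0.01156.
h(40, -15) = 396.0 + (-0.01791)·(-30) + (+0.01156)·(-165) = 396.0 +0.537 -1.908 = 394.629 m.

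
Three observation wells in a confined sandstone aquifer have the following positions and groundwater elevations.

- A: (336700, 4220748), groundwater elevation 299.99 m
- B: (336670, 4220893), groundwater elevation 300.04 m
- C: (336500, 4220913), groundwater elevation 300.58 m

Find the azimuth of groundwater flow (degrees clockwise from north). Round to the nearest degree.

Differences from A: to B (Δx, Δy, Δh) = (-30, 145, +0.05); to C = (-200, 165, +0.59).
Solve a·Δx + b·Δy = Δh: det = (-30)·165 − (-200)·145 = 24050.
∂h/∂x = [(+0.05)·165 − (+0.59)·145] / 24050 = -0.003214
∂h/∂y = [(-30)·(+0.59) − (-200)·(+0.05)] / 24050 = -0.0003202
Flow direction (−∇h) has components (+0.003214 E, +0.0003202 N).
Azimuth = atan2(E, N) = atan2(+0.003214, +0.0003202) = 84.3° ≈ 084°.

084°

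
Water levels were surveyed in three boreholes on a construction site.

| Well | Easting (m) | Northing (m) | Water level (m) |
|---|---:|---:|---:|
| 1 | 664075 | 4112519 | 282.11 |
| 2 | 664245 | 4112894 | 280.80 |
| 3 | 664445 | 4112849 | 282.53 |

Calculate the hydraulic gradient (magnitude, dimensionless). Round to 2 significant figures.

0.0098

Differences from 1: to 2 (Δx, Δy, Δh) = (170, 375, -1.31); to 3 = (370, 330, +0.42).
Determinant of the coordinate differences = 170·330 − 370·375 = -82650.
∂h/∂x = [(-1.31)·330 − (+0.42)·375] / -82650 = +0.007136
∂h/∂y = [170·(+0.42) − 370·(-1.31)] / -82650 = -0.006728
|∇h| = √(0.007136² + -0.006728²) = 0.009808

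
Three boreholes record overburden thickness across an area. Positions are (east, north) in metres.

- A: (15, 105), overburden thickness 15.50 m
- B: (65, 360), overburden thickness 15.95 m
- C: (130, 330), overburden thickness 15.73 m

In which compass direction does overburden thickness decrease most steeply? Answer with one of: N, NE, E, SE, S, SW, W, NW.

Taking A as reference: B−A = (50, 255, +0.45); C−A = (115, 225, +0.23).
Solve a·Δx + b·Δy = Δd: det = 50·225 − 115·255 = -18075.
∂d/∂x = [(+0.45)·225 − (+0.23)·255] / -18075 = -0.002357
∂d/∂y = [50·(+0.23) − 115·(+0.45)] / -18075 = +0.002227
Steepest decrease is along −∇f = (+0.002357 E, -0.002227 N) → southeast.

SE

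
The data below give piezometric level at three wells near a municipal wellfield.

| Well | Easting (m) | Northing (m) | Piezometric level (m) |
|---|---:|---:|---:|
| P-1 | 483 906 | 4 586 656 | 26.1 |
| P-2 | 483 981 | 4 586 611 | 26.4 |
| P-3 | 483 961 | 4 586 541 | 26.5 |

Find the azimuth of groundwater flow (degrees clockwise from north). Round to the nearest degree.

Taking P-1 as reference: P-2−P-1 = (75, -45, +0.3); P-3−P-1 = (55, -115, +0.4).
Solve a·Δx + b·Δy = Δh: det = 75·(-115) − 55·(-45) = -6150.
∂h/∂x = [(+0.3)·(-115) − (+0.4)·(-45)] / -6150 = +0.002683
∂h/∂y = [75·(+0.4) − 55·(+0.3)] / -6150 = -0.002195
Flow direction (−∇h) has components (-0.002683 E, +0.002195 N).
Azimuth = atan2(E, N) = atan2(-0.002683, +0.002195) = 309.3° ≈ 309°.

309°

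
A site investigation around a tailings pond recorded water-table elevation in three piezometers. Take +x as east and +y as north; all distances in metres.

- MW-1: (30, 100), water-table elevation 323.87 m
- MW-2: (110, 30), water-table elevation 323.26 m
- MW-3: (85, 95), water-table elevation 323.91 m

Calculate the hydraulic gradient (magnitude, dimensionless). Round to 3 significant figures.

0.0108

Three-point gradient (reference MW-1): Δ to MW-2 = (80, -70, -0.61), Δ to MW-3 = (55, -5, +0.04).
∂h/∂x = +0.001696, ∂h/∂y = +0.01065 (det = 3450).
|∇h| = √(0.001696² + 0.01065²) = 0.01078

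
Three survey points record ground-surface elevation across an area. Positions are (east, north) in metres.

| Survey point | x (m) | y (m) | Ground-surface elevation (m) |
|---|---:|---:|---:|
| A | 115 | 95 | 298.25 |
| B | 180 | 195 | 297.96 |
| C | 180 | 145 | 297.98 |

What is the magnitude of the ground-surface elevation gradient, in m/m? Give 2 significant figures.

With z = a·x + b·y + c and A as origin, the differences give:
  65·a + 100·b = -0.29
  65·a + 50·b = -0.27
Eliminate b (×50 and ×100, subtract): -3250·a = 12.500 → a = ∂z/∂x = -0.003846
Back-substitute: b = ∂z/∂y = -0.0004000.
|∇f| = √(-0.003846² + -0.0004000²) = 0.003867 m/m

0.0039 m/m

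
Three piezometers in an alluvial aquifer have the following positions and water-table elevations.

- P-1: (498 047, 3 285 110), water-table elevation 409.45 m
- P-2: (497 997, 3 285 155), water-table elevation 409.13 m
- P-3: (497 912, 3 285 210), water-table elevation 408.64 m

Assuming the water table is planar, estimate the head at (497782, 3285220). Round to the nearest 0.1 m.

408.1 m

Three-point gradient (reference P-1): Δ to P-2 = (-50, 45, -0.32), Δ to P-3 = (-135, 100, -0.81).
∂h/∂x = +0.004140, ∂h/∂y = -0.002512 (det = 1075).
h(497782, 3285220) = 409.45 + (+0.004140)·(-265) + (-0.002512)·(110) = 409.45 -1.097 -0.276 = 408.077 m.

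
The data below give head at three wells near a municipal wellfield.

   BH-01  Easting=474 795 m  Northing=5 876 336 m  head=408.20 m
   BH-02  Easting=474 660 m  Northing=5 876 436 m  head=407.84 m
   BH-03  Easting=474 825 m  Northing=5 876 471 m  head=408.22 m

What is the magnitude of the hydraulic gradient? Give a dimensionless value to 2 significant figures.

Taking BH-01 as reference: BH-02−BH-01 = (-135, 100, -0.36); BH-03−BH-01 = (30, 135, +0.02).
Solve a·Δx + b·Δy = Δh: det = (-135)·135 − 30·100 = -21225.
∂h/∂x = [(-0.36)·135 − (+0.02)·100] / -21225 = +0.002384
∂h/∂y = [(-135)·(+0.02) − 30·(-0.36)] / -21225 = -0.0003816
|∇h| = √(0.002384² + -0.0003816²) = 0.002414

0.0024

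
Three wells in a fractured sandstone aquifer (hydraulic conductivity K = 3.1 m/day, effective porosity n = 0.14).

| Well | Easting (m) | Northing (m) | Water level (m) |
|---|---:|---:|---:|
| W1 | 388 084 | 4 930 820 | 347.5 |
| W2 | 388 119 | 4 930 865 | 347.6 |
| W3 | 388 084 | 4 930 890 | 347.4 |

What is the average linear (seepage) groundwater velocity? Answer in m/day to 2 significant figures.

0.11 m/day

Three-point gradient (reference W1): Δ to W2 = (35, 45, +0.1), Δ to W3 = (0, 70, -0.1).
∂h/∂x = +0.004694, ∂h/∂y = -0.001429 (det = 2450).
|∇h| = √(0.004694² + -0.001429²) = 0.004907
Seepage velocity v = K·i/n = 3.1 × 0.004907 / 0.14 = 0.1087 m/day.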